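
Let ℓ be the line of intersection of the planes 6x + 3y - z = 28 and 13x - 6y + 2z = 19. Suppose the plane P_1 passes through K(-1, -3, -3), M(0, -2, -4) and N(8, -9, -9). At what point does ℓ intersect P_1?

(3, 1, -7)

Direction of ℓ: (6, 3, -1) × (13, -6, 2) = (0, -25, -75).
A point on ℓ: solving the two plane equations with y = 4 gives (3, 4, 2).
KM = (1, 1, -1), KN = (9, -6, -6); a normal to P_1 is KM × KN = (-12, -3, -15).
Using K: P_1 has equation -12x - 3y - 15z = 66.
Substitute r = (3, 4, 2) + t(0, -25, -75) into the plane: -78 + 1200t = 66, so t = 3/25.
Intersection: (3, 4, 2) + (3/25)·(0, -25, -75) = (3, 1, -7).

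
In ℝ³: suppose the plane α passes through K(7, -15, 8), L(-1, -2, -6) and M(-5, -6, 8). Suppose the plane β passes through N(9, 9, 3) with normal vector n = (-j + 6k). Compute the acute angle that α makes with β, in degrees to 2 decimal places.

KL = (-8, 13, -14), KM = (-12, 9, 0); a normal to α is KL × KM = (126, 168, 84).
Using K: α has equation 126x + 168y + 84z = -966.
β: n·r = n·N gives -y + 6z = 9.
cos θ = |n₁·n₂| / (|n₁||n₂|) = |336| / (√51156 · √37).
θ = arccos(0.24423) ≈ 75.86°.

75.86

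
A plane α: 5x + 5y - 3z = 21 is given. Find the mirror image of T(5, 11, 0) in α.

(-5, 1, 6)

λ = (n·T − d)/|n|² = (80 − 21)/59 = 1.
Reflection = T − 2λn = (5, 11, 0) − 2·(5, 5, -3) = (-5, 1, 6).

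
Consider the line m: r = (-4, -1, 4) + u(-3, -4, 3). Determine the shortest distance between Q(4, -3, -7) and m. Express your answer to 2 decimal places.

10.88

Taking (-4, -1, 4) on m with direction v = (-3, -4, 3): w = Q − (-4, -1, 4) = (8, -2, -11), and w × v = (-50, 9, -38).
Distance = |w × v| / |v| = √4025 / √34 ≈ 10.88.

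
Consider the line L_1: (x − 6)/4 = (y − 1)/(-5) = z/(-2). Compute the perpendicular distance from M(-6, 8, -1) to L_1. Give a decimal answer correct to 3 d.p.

L_1 has direction (4, -5, -2) through (6, 1, 0).
Taking (6, 1, 0) on L_1 with direction v = (4, -5, -2): w = M − (6, 1, 0) = (-12, 7, -1), and w × v = (-19, -28, 32).
Distance = |w × v| / |v| = √2169 / √45 ≈ 6.943.

6.943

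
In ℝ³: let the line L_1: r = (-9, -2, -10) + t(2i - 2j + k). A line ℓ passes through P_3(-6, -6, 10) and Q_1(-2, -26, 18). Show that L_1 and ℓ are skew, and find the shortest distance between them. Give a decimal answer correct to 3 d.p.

A direction vector for ℓ is Q_1 − P_3 = (4, -20, 8).
Common perpendicular direction n = (2, -2, 1) × (4, -20, 8) = (4, -12, -32).
With w = (-6, -6, 10) − (-9, -2, -10) = (3, -4, 20), w · n = -580.
Since n ≠ 0 the lines are not parallel, and w · n = -580 ≠ 0 so they do not intersect; hence they are skew.
Distance = |w · n| / |n| = |-580| / √1184 ≈ 16.856.

16.856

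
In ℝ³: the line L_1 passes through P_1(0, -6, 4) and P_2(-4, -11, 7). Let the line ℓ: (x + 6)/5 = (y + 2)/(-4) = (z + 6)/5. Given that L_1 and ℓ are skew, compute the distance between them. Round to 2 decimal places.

3.46

A direction vector for L_1 is P_2 − P_1 = (-4, -5, 3).
ℓ has direction (5, -4, 5) through (-6, -2, -6).
Common perpendicular direction n = (-4, -5, 3) × (5, -4, 5) = (-13, 35, 41).
With w = (-6, -2, -6) − (0, -6, 4) = (-6, 4, -10), w · n = -192.
Distance = |w · n| / |n| = |-192| / √3075 ≈ 3.46.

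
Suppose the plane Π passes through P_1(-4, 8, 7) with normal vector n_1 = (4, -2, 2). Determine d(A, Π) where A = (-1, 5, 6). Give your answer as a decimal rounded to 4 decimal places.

Π: n_1·r = n_1·P_1 gives 4x - 2y + 2z = -18.
n·A − d = (4)·(-1) + (-2)·(5) + (2)·(6) − (-18) = 16; |n| = √24.
Distance = |16| / √24 = 16/√24 ≈ 3.2660.

3.2660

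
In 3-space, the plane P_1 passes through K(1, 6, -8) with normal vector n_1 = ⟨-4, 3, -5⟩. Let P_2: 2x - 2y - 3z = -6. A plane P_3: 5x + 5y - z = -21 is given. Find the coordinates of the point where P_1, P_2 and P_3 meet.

(-7, 2, -4)

P_1: n_1·r = n_1·K gives -4x + 3y - 5z = 54.
Solving the 3×3 linear system -4x + 3y - 5z = 54, 2x - 2y - 3z = -6, 5x + 5y - z = -21 (e.g. by elimination or Cramer's rule, determinant = -207) gives (-7, 2, -4).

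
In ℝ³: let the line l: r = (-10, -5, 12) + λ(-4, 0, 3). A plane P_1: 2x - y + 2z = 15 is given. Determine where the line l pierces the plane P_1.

Substitute r = (-10, -5, 12) + t(-4, 0, 3) into the plane: 9 + (-2)t = 15, so t = -3.
Intersection: (-10, -5, 12) + (-3)·(-4, 0, 3) = (2, -5, 3).

(2, -5, 3)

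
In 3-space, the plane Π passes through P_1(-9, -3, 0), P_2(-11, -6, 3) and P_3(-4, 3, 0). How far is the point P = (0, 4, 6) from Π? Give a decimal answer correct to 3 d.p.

P_1P_2 = (-2, -3, 3), P_1P_3 = (5, 6, 0); a normal to Π is P_1P_2 × P_1P_3 = (-18, 15, 3).
Using P_1: Π has equation -18x + 15y + 3z = 117.
n·P − d = (-18)·(0) + (15)·(4) + (3)·(6) − 117 = -39; |n| = √558.
Distance = |-39| / √558 = 39/√558 ≈ 1.651.

1.651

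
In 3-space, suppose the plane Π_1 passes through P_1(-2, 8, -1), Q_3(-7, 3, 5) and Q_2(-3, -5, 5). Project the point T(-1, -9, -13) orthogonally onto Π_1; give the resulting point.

(7, -5, -3)

P_1Q_3 = (-5, -5, 6), P_1Q_2 = (-1, -13, 6); a normal to Π_1 is P_1Q_3 × P_1Q_2 = (48, 24, 60).
Using P_1: Π_1 has equation 48x + 24y + 60z = 36.
Foot = T − λn with λ = (n·T − d)/|n|² = (-1044 − 36)/6480 = -1/6.
Foot = (-1, -9, -13) − (-1/6)·(48, 24, 60) = (7, -5, -3).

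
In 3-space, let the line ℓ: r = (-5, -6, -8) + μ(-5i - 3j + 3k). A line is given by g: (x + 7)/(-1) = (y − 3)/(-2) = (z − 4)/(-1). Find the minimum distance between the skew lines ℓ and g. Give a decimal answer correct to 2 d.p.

0.43

g has direction (-1, -2, -1) through (-7, 3, 4).
Common perpendicular direction n = (-5, -3, 3) × (-1, -2, -1) = (9, -8, 7).
With w = (-7, 3, 4) − (-5, -6, -8) = (-2, 9, 12), w · n = -6.
Distance = |w · n| / |n| = |-6| / √194 ≈ 0.43.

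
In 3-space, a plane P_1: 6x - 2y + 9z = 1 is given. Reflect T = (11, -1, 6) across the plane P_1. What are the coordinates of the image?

(-1, 3, -12)

λ = (n·T − d)/|n|² = (122 − 1)/121 = 1.
Reflection = T − 2λn = (11, -1, 6) − 2·(6, -2, 9) = (-1, 3, -12).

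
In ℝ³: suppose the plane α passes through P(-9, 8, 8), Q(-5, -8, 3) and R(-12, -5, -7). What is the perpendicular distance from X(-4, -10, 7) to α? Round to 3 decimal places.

PQ = (4, -16, -5), PR = (-3, -13, -15); a normal to α is PQ × PR = (175, 75, -100).
Using P: α has equation 175x + 75y - 100z = -1775.
n·X − d = (175)·(-4) + (75)·(-10) + (-100)·(7) − (-1775) = -375; |n| = √46250.
Distance = |-375| / √46250 = 375/√46250 ≈ 1.744.

1.744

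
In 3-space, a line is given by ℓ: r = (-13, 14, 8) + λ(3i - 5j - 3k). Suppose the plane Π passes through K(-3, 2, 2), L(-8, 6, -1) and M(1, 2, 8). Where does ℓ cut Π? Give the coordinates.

(-1, -6, -4)

KL = (-5, 4, -3), KM = (4, 0, 6); a normal to Π is KL × KM = (24, 18, -16).
Using K: Π has equation 24x + 18y - 16z = -68.
Substitute r = (-13, 14, 8) + t(3, -5, -3) into the plane: -188 + 30t = -68, so t = 4.
Intersection: (-13, 14, 8) + 4·(3, -5, -3) = (-1, -6, -4).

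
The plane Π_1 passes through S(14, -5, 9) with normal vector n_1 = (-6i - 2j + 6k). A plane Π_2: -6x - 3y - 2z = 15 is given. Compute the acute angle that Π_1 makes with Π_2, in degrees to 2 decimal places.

60.55

Π_1: n_1·r = n_1·S gives -6x - 2y + 6z = -20.
cos θ = |n₁·n₂| / (|n₁||n₂|) = |30| / (√76 · √49).
θ = arccos(0.49161) ≈ 60.55°.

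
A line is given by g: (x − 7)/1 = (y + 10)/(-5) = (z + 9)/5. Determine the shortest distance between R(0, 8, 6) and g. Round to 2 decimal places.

24.26

g has direction (1, -5, 5) through (7, -10, -9).
Taking (7, -10, -9) on g with direction v = (1, -5, 5): w = R − (7, -10, -9) = (-7, 18, 15), and w × v = (165, 50, 17).
Distance = |w × v| / |v| = √30014 / √51 ≈ 24.26.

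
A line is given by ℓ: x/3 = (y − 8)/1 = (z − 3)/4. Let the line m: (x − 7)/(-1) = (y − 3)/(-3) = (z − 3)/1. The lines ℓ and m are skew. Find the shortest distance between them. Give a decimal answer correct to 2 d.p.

7.50

ℓ has direction (3, 1, 4) through (0, 8, 3).
m has direction (-1, -3, 1) through (7, 3, 3).
Common perpendicular direction n = (3, 1, 4) × (-1, -3, 1) = (13, -7, -8).
With w = (7, 3, 3) − (0, 8, 3) = (7, -5, 0), w · n = 126.
Distance = |w · n| / |n| = |126| / √282 ≈ 7.50.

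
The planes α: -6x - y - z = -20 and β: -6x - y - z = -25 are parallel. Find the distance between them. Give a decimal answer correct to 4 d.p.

Same normal n = (-6, -1, -1) with |n| = √38; distance = |-20 − (-25)| / |n| = 5/√38 ≈ 0.8111.

0.8111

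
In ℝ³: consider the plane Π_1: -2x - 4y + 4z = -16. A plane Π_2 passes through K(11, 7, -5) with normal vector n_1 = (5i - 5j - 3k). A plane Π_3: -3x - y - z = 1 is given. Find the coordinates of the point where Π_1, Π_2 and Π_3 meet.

Π_2: n_1·r = n_1·K gives 5x - 5y - 3z = 35.
Solving the 3×3 linear system -2x - 4y + 4z = -16, 5x - 5y - 3z = 35, -3x - y - z = 1 (e.g. by elimination or Cramer's rule, determinant = -140) gives (2, -2, -5).

(2, -2, -5)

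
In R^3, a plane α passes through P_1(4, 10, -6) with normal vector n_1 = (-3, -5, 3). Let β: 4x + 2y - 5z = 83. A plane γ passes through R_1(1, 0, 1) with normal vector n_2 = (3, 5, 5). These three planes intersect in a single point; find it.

(6, 7, -9)

α: n_1·r = n_1·P_1 gives -3x - 5y + 3z = -80.
γ: n_2·r = n_2·R_1 gives 3x + 5y + 5z = 8.
Solving the 3×3 linear system -3x - 5y + 3z = -80, 4x + 2y - 5z = 83, 3x + 5y + 5z = 8 (e.g. by elimination or Cramer's rule, determinant = 112) gives (6, 7, -9).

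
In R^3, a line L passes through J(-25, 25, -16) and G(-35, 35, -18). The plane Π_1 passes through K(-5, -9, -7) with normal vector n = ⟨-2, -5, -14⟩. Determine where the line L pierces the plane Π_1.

(-5, 5, -12)

A direction vector for L is G − J = (-10, 10, -2).
Π_1: n·r = n·K gives -2x - 5y - 14z = 153.
Substitute r = (-25, 25, -16) + t(-10, 10, -2) into the plane: 149 + (-2)t = 153, so t = -2.
Intersection: (-25, 25, -16) + (-2)·(-10, 10, -2) = (-5, 5, -12).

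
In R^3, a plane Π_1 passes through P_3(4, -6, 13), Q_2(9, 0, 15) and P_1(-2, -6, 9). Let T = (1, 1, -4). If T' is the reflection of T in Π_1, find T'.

(-11, 5, 14)

P_3Q_2 = (5, 6, 2), P_3P_1 = (-6, 0, -4); a normal to Π_1 is P_3Q_2 × P_3P_1 = (-24, 8, 36).
Using P_3: Π_1 has equation -24x + 8y + 36z = 324.
λ = (n·T − d)/|n|² = (-160 − 324)/1936 = -1/4.
Reflection = T − 2λn = (1, 1, -4) − (-1/2)·(-24, 8, 36) = (-11, 5, 14).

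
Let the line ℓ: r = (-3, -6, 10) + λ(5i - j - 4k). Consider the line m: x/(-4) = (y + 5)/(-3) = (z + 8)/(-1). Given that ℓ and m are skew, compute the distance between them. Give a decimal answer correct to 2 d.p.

10.86

m has direction (-4, -3, -1) through (0, -5, -8).
Common perpendicular direction n = (5, -1, -4) × (-4, -3, -1) = (-11, 21, -19).
With w = (0, -5, -8) − (-3, -6, 10) = (3, 1, -18), w · n = 330.
Distance = |w · n| / |n| = |330| / √923 ≈ 10.86.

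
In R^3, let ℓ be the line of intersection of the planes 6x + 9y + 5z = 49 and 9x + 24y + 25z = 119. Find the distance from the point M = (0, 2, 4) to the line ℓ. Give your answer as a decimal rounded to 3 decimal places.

4.499

Direction of ℓ: (6, 9, 5) × (9, 24, 25) = (105, -105, 63).
A point on ℓ: solving the two plane equations with x = 0 gives (0, 6, -1).
Taking (0, 6, -1) on ℓ with direction v = (105, -105, 63): w = M − (0, 6, -1) = (0, -4, 5), and w × v = (273, 525, 420).
Distance = |w × v| / |v| = √526554 / √26019 ≈ 4.499.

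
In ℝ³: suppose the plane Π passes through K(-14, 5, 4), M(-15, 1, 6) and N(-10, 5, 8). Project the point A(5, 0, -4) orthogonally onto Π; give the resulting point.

KM = (-1, -4, 2), KN = (4, 0, 4); a normal to Π is KM × KN = (-16, 12, 16).
Using K: Π has equation -16x + 12y + 16z = 348.
Foot = A − λn with λ = (n·A − d)/|n|² = (-144 − 348)/656 = -3/4.
Foot = (5, 0, -4) − (-3/4)·(-16, 12, 16) = (-7, 9, 8).

(-7, 9, 8)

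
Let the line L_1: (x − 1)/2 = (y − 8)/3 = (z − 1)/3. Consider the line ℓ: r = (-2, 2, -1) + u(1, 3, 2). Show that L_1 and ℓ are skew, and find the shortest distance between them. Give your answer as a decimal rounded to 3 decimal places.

2.065

L_1 has direction (2, 3, 3) through (1, 8, 1).
Common perpendicular direction n = (2, 3, 3) × (1, 3, 2) = (-3, -1, 3).
With w = (-2, 2, -1) − (1, 8, 1) = (-3, -6, -2), w · n = 9.
Since n ≠ 0 the lines are not parallel, and w · n = 9 ≠ 0 so they do not intersect; hence they are skew.
Distance = |w · n| / |n| = |9| / √19 ≈ 2.065.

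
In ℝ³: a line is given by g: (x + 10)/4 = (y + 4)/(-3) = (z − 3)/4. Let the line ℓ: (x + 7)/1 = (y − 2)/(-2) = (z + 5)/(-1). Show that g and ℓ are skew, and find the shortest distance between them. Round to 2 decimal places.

g has direction (4, -3, 4) through (-10, -4, 3).
ℓ has direction (1, -2, -1) through (-7, 2, -5).
Common perpendicular direction n = (4, -3, 4) × (1, -2, -1) = (11, 8, -5).
With w = (-7, 2, -5) − (-10, -4, 3) = (3, 6, -8), w · n = 121.
Since n ≠ 0 the lines are not parallel, and w · n = 121 ≠ 0 so they do not intersect; hence they are skew.
Distance = |w · n| / |n| = |121| / √210 ≈ 8.35.

8.35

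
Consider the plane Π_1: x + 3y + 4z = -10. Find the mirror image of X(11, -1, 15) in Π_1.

λ = (n·X − d)/|n|² = (68 − (-10))/26 = 3.
Reflection = X − 2λn = (11, -1, 15) − 6·(1, 3, 4) = (5, -19, -9).

(5, -19, -9)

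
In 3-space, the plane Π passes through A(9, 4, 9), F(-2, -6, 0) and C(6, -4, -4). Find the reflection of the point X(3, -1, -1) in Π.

(5, -5, 1)

AF = (-11, -10, -9), AC = (-3, -8, -13); a normal to Π is AF × AC = (58, -116, 58).
Using A: Π has equation 58x - 116y + 58z = 580.
λ = (n·X − d)/|n|² = (232 − 580)/20184 = -1/58.
Reflection = X − 2λn = (3, -1, -1) − (-1/29)·(58, -116, 58) = (5, -5, 1).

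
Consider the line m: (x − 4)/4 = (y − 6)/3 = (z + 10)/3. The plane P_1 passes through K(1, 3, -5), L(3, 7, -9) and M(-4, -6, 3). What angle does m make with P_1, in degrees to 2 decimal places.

3.28

m has direction (4, 3, 3) through (4, 6, -10).
KL = (2, 4, -4), KM = (-5, -9, 8); a normal to P_1 is KL × KM = (-4, 4, 2).
Using K: P_1 has equation -4x + 4y + 2z = -2.
sin θ = |n·v| / (|n||v|) = |2| / (√36 · √34) = 0.05717.
θ ≈ 3.28°.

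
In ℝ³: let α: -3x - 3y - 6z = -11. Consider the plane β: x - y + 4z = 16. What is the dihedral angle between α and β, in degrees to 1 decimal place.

cos θ = |n₁·n₂| / (|n₁||n₂|) = |-24| / (√54 · √18).
θ = arccos(0.76980) ≈ 39.7°.

39.7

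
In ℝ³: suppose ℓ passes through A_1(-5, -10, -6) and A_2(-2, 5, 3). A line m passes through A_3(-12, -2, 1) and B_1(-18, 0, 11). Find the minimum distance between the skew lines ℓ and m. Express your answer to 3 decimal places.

5.034

A direction vector for ℓ is A_2 − A_1 = (3, 15, 9).
A direction vector for m is B_1 − A_3 = (-6, 2, 10).
Common perpendicular direction n = (3, 15, 9) × (-6, 2, 10) = (132, -84, 96).
With w = (-12, -2, 1) − (-5, -10, -6) = (-7, 8, 7), w · n = -924.
Distance = |w · n| / |n| = |-924| / √33696 ≈ 5.034.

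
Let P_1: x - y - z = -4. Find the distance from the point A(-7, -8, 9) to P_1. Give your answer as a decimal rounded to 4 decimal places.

2.3094

n·A − d = (1)·(-7) + (-1)·(-8) + (-1)·(9) − (-4) = -4; |n| = √3.
Distance = |-4| / √3 = 4/√3 ≈ 2.3094.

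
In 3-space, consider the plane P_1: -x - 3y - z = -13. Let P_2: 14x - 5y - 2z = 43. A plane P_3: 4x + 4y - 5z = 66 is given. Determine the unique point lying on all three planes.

(4, 5, -6)

Solving the 3×3 linear system -x - 3y - z = -13, 14x - 5y - 2z = 43, 4x + 4y - 5z = 66 (e.g. by elimination or Cramer's rule, determinant = -295) gives (4, 5, -6).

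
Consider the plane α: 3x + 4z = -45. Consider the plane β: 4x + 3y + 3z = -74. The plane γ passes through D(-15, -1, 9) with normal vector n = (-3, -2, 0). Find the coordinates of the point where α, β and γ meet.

(-11, -7, -3)

γ: n·r = n·D gives -3x - 2y = 47.
Solving the 3×3 linear system 3x + 4z = -45, 4x + 3y + 3z = -74, -3x - 2y = 47 (e.g. by elimination or Cramer's rule, determinant = 22) gives (-11, -7, -3).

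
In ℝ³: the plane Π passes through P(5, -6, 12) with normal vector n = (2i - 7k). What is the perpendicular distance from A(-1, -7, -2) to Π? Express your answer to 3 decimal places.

11.813

Π: n·r = n·P gives 2x - 7z = -74.
n·A − d = (2)·(-1) + (0)·(-7) + (-7)·(-2) − (-74) = 86; |n| = √53.
Distance = |86| / √53 = 86/√53 ≈ 11.813.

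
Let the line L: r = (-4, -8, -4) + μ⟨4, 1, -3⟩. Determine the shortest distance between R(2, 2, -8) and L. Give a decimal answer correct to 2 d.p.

8.40

Taking (-4, -8, -4) on L with direction v = (4, 1, -3): w = R − (-4, -8, -4) = (6, 10, -4), and w × v = (-26, 2, -34).
Distance = |w × v| / |v| = √1836 / √26 ≈ 8.40.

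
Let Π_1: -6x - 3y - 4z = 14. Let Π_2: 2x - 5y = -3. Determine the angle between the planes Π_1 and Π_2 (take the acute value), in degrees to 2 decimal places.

cos θ = |n₁·n₂| / (|n₁||n₂|) = |3| / (√61 · √29).
θ = arccos(0.07133) ≈ 85.91°.

85.91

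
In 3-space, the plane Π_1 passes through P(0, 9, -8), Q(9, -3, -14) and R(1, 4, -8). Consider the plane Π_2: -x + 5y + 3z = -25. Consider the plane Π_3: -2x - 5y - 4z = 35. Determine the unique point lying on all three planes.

PQ = (9, -12, -6), PR = (1, -5, 0); a normal to Π_1 is PQ × PR = (-30, -6, -33).
Using P: Π_1 has equation -30x - 6y - 33z = 210.
Solving the 3×3 linear system -30x - 6y - 33z = 210, -x + 5y + 3z = -25, -2x - 5y - 4z = 35 (e.g. by elimination or Cramer's rule, determinant = -285) gives (-2, -3, -4).

(-2, -3, -4)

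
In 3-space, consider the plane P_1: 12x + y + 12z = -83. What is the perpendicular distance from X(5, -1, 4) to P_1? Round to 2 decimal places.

11.18

n·X − d = (12)·(5) + (1)·(-1) + (12)·(4) − (-83) = 190; |n| = √289.
Distance = |190| / √289 = 190/√289 ≈ 11.18.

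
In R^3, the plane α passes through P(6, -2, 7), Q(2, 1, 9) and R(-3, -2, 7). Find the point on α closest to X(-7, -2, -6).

PQ = (-4, 3, 2), PR = (-9, 0, 0); a normal to α is PQ × PR = (0, -18, 27).
Using P: α has equation -18y + 27z = 225.
Foot = X − λn with λ = (n·X − d)/|n|² = (-126 − 225)/1053 = -1/3.
Foot = (-7, -2, -6) − (-1/3)·(0, -18, 27) = (-7, -8, 3).

(-7, -8, 3)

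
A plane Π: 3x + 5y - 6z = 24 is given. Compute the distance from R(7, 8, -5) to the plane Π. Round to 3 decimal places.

8.008

n·R − d = (3)·(7) + (5)·(8) + (-6)·(-5) − 24 = 67; |n| = √70.
Distance = |67| / √70 = 67/√70 ≈ 8.008.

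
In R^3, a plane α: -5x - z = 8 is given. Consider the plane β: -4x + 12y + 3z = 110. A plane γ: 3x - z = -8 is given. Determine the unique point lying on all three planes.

Solving the 3×3 linear system -5x - z = 8, -4x + 12y + 3z = 110, 3x - z = -8 (e.g. by elimination or Cramer's rule, determinant = 96) gives (-2, 8, 2).

(-2, 8, 2)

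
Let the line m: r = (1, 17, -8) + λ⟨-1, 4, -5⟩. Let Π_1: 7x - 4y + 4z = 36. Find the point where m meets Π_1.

Substitute r = (1, 17, -8) + t(-1, 4, -5) into the plane: -93 + (-43)t = 36, so t = -3.
Intersection: (1, 17, -8) + (-3)·(-1, 4, -5) = (4, 5, 7).

(4, 5, 7)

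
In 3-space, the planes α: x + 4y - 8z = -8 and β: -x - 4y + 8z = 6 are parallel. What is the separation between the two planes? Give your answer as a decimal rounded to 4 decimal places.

Rescale β by 1/(-1): x + 4y - 8z = -6. Then distance = |-8 − (-6)| / √81 ≈ 0.2222.

0.2222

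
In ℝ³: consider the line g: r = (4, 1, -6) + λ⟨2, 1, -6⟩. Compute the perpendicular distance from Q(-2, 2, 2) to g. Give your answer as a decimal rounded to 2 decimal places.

Taking (4, 1, -6) on g with direction v = (2, 1, -6): w = Q − (4, 1, -6) = (-6, 1, 8), and w × v = (-14, -20, -8).
Distance = |w × v| / |v| = √660 / √41 ≈ 4.01.

4.01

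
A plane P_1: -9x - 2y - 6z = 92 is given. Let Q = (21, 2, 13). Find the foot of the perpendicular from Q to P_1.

(-6, -4, -5)

Foot = Q − λn with λ = (n·Q − d)/|n|² = (-271 − 92)/121 = -3.
Foot = (21, 2, 13) − (-3)·(-9, -2, -6) = (-6, -4, -5).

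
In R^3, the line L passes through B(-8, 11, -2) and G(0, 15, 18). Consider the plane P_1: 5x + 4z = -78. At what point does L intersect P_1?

(-10, 10, -7)

A direction vector for L is G − B = (8, 4, 20).
Substitute r = (-8, 11, -2) + t(8, 4, 20) into the plane: -48 + 120t = -78, so t = -1/4.
Intersection: (-8, 11, -2) + (-1/4)·(8, 4, 20) = (-10, 10, -7).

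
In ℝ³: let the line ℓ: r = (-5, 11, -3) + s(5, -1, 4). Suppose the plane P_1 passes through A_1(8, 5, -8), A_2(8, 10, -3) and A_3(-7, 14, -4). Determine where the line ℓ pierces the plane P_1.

(-10, 12, -7)

A_1A_2 = (0, 5, 5), A_1A_3 = (-15, 9, 4); a normal to P_1 is A_1A_2 × A_1A_3 = (-25, -75, 75).
Using A_1: P_1 has equation -25x - 75y + 75z = -1175.
Substitute r = (-5, 11, -3) + t(5, -1, 4) into the plane: -925 + 250t = -1175, so t = -1.
Intersection: (-5, 11, -3) + (-1)·(5, -1, 4) = (-10, 12, -7).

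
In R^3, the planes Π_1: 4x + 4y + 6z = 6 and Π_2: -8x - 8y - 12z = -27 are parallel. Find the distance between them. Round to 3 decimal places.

0.910

Rescale Π_2 by 1/(-2): 4x + 4y + 6z = 27/2. Then distance = |6 − (27/2)| / √68 ≈ 0.910.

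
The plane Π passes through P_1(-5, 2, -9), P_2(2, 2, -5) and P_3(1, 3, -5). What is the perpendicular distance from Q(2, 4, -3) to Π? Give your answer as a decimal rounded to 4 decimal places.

0.6667

P_1P_2 = (7, 0, 4), P_1P_3 = (6, 1, 4); a normal to Π is P_1P_2 × P_1P_3 = (-4, -4, 7).
Using P_1: Π has equation -4x - 4y + 7z = -51.
n·Q − d = (-4)·(2) + (-4)·(4) + (7)·(-3) − (-51) = 6; |n| = √81.
Distance = |6| / √81 = 6/√81 ≈ 0.6667.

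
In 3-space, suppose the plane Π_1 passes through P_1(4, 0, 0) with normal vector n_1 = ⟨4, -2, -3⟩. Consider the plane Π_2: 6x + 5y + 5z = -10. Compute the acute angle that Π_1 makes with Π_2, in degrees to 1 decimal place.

88.9

Π_1: n_1·r = n_1·P_1 gives 4x - 2y - 3z = 16.
cos θ = |n₁·n₂| / (|n₁||n₂|) = |-1| / (√29 · √86).
θ = arccos(0.02002) ≈ 88.9°.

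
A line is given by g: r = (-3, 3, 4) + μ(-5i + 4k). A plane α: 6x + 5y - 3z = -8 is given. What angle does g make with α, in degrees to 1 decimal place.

sin θ = |n·v| / (|n||v|) = |-42| / (√70 · √41) = 0.78399.
θ ≈ 51.6°.

51.6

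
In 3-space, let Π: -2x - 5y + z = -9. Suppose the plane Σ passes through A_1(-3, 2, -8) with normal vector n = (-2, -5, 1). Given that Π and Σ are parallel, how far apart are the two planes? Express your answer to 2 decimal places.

0.55

Σ: n·r = n·A_1 gives -2x - 5y + z = -12.
Same normal n = (-2, -5, 1) with |n| = √30; distance = |-9 − (-12)| / |n| = 3/√30 ≈ 0.55.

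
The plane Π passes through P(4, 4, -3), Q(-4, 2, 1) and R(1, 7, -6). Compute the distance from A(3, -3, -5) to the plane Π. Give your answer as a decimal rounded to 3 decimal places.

6.731

PQ = (-8, -2, 4), PR = (-3, 3, -3); a normal to Π is PQ × PR = (-6, -36, -30).
Using P: Π has equation -6x - 36y - 30z = -78.
n·A − d = (-6)·(3) + (-36)·(-3) + (-30)·(-5) − (-78) = 318; |n| = √2232.
Distance = |318| / √2232 = 318/√2232 ≈ 6.731.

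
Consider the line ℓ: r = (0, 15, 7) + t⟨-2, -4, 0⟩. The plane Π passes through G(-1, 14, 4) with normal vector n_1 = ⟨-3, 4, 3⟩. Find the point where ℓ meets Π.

(-2, 11, 7)

Π: n_1·r = n_1·G gives -3x + 4y + 3z = 71.
Substitute r = (0, 15, 7) + t(-2, -4, 0) into the plane: 81 + (-10)t = 71, so t = 1.
Intersection: (0, 15, 7) + 1·(-2, -4, 0) = (-2, 11, 7).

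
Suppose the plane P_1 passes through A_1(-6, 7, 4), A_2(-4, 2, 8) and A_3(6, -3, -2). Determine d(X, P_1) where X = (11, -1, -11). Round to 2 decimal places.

A_1A_2 = (2, -5, 4), A_1A_3 = (12, -10, -6); a normal to P_1 is A_1A_2 × A_1A_3 = (70, 60, 40).
Using A_1: P_1 has equation 70x + 60y + 40z = 160.
n·X − d = (70)·(11) + (60)·(-1) + (40)·(-11) − 160 = 110; |n| = √10100.
Distance = |110| / √10100 = 110/√10100 ≈ 1.09.

1.09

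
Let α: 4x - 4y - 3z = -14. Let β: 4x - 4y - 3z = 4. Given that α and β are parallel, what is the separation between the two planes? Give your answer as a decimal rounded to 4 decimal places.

2.8111

Same normal n = (4, -4, -3) with |n| = √41; distance = |-14 − 4| / |n| = 18/√41 ≈ 2.8111.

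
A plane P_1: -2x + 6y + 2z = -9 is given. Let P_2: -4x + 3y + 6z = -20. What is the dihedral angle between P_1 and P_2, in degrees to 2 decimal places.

42.82

cos θ = |n₁·n₂| / (|n₁||n₂|) = |38| / (√44 · √61).
θ = arccos(0.73349) ≈ 42.82°.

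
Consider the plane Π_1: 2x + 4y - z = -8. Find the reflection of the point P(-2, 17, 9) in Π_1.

(-14, -7, 15)

λ = (n·P − d)/|n|² = (55 − (-8))/21 = 3.
Reflection = P − 2λn = (-2, 17, 9) − 6·(2, 4, -1) = (-14, -7, 15).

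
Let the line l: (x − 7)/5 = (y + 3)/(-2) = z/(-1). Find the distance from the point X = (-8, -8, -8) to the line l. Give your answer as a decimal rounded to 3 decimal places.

14.342

l has direction (5, -2, -1) through (7, -3, 0).
Taking (7, -3, 0) on l with direction v = (5, -2, -1): w = X − (7, -3, 0) = (-15, -5, -8), and w × v = (-11, -55, 55).
Distance = |w × v| / |v| = √6171 / √30 ≈ 14.342.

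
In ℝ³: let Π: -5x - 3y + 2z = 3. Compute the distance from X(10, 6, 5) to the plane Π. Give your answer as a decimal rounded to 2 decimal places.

n·X − d = (-5)·(10) + (-3)·(6) + (2)·(5) − 3 = -61; |n| = √38.
Distance = |-61| / √38 = 61/√38 ≈ 9.90.

9.90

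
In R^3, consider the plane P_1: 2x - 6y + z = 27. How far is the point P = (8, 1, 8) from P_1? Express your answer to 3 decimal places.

1.406

n·P − d = (2)·(8) + (-6)·(1) + (1)·(8) − 27 = -9; |n| = √41.
Distance = |-9| / √41 = 9/√41 ≈ 1.406.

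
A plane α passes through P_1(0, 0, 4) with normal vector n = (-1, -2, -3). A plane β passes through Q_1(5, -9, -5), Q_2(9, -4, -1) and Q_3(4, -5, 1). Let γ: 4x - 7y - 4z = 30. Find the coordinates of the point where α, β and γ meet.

(7, -2, 3)

α: n·r = n·P_1 gives -x - 2y - 3z = -12.
Q_1Q_2 = (4, 5, 4), Q_1Q_3 = (-1, 4, 6); a normal to β is Q_1Q_2 × Q_1Q_3 = (14, -28, 21).
Using Q_1: β has equation 14x - 28y + 21z = 217.
Solving the 3×3 linear system -x - 2y - 3z = -12, 14x - 28y + 21z = 217, 4x - 7y - 4z = 30 (e.g. by elimination or Cramer's rule, determinant = -581) gives (7, -2, 3).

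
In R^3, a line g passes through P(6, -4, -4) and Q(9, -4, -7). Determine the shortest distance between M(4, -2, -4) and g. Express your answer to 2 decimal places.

A direction vector for g is Q − P = (3, 0, -3).
Taking (6, -4, -4) on g with direction v = (3, 0, -3): w = M − (6, -4, -4) = (-2, 2, 0), and w × v = (-6, -6, -6).
Distance = |w × v| / |v| = √108 / √18 ≈ 2.45.

2.45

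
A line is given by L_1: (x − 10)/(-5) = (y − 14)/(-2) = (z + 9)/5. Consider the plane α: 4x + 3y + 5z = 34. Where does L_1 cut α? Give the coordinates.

(-5, 8, 6)

L_1 has direction (-5, -2, 5) through (10, 14, -9).
Substitute r = (10, 14, -9) + t(-5, -2, 5) into the plane: 37 + (-1)t = 34, so t = 3.
Intersection: (10, 14, -9) + 3·(-5, -2, 5) = (-5, 8, 6).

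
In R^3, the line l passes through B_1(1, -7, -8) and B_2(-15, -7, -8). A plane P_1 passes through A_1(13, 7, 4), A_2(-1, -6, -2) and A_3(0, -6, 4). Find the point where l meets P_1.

A direction vector for l is B_2 − B_1 = (-16, 0, 0).
A_1A_2 = (-14, -13, -6), A_1A_3 = (-13, -13, 0); a normal to P_1 is A_1A_2 × A_1A_3 = (-78, 78, 13).
Using A_1: P_1 has equation -78x + 78y + 13z = -416.
Substitute r = (1, -7, -8) + t(-16, 0, 0) into the plane: -728 + 1248t = -416, so t = 1/4.
Intersection: (1, -7, -8) + (1/4)·(-16, 0, 0) = (-3, -7, -8).

(-3, -7, -8)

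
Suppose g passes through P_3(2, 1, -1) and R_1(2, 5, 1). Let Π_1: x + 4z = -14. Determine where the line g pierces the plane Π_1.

(2, -5, -4)

A direction vector for g is R_1 − P_3 = (0, 4, 2).
Substitute r = (2, 1, -1) + t(0, 4, 2) into the plane: -2 + 8t = -14, so t = -3/2.
Intersection: (2, 1, -1) + (-3/2)·(0, 4, 2) = (2, -5, -4).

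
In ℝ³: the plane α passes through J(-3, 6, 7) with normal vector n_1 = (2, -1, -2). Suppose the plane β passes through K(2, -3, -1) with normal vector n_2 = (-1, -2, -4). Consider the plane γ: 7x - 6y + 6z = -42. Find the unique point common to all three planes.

(-12, -4, 3)

α: n_1·r = n_1·J gives 2x - y - 2z = -26.
β: n_2·r = n_2·K gives -x - 2y - 4z = 8.
Solving the 3×3 linear system 2x - y - 2z = -26, -x - 2y - 4z = 8, 7x - 6y + 6z = -42 (e.g. by elimination or Cramer's rule, determinant = -90) gives (-12, -4, 3).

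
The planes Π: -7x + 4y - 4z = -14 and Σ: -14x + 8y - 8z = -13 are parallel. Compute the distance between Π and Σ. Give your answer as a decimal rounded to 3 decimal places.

0.833

Rescale Σ by 1/2: -7x + 4y - 4z = -13/2. Then distance = |-14 − (-13/2)| / √81 ≈ 0.833.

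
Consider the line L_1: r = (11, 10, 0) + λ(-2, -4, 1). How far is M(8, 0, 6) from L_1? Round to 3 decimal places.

Taking (11, 10, 0) on L_1 with direction v = (-2, -4, 1): w = M − (11, 10, 0) = (-3, -10, 6), and w × v = (14, -9, -8).
Distance = |w × v| / |v| = √341 / √21 ≈ 4.030.

4.030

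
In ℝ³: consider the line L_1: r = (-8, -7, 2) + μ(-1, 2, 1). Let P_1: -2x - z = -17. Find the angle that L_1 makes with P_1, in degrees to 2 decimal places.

sin θ = |n·v| / (|n||v|) = |1| / (√5 · √6) = 0.18257.
θ ≈ 10.52°.

10.52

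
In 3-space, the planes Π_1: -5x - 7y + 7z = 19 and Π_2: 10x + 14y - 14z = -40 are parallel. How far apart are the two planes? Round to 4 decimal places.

0.0902

Rescale Π_2 by 1/(-2): -5x - 7y + 7z = 20. Then distance = |19 − 20| / √123 ≈ 0.0902.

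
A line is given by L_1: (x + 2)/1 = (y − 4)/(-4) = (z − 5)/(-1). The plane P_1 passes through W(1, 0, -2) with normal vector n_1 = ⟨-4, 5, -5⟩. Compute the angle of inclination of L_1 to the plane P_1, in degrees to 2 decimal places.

L_1 has direction (1, -4, -1) through (-2, 4, 5).
P_1: n_1·r = n_1·W gives -4x + 5y - 5z = 6.
sin θ = |n·v| / (|n||v|) = |-19| / (√66 · √18) = 0.55125.
θ ≈ 33.45°.

33.45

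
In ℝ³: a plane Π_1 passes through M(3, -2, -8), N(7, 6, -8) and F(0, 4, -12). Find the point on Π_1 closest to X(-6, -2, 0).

(0, -5, -9)

MN = (4, 8, 0), MF = (-3, 6, -4); a normal to Π_1 is MN × MF = (-32, 16, 48).
Using M: Π_1 has equation -32x + 16y + 48z = -512.
Foot = X − λn with λ = (n·X − d)/|n|² = (160 − (-512))/3584 = 3/16.
Foot = (-6, -2, 0) − (3/16)·(-32, 16, 48) = (0, -5, -9).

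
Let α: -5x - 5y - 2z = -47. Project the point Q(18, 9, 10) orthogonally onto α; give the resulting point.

Foot = Q − λn with λ = (n·Q − d)/|n|² = (-155 − (-47))/54 = -2.
Foot = (18, 9, 10) − (-2)·(-5, -5, -2) = (8, -1, 6).

(8, -1, 6)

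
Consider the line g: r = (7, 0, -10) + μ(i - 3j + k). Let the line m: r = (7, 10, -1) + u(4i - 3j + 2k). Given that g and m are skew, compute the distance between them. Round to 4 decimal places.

Common perpendicular direction n = (1, -3, 1) × (4, -3, 2) = (-3, 2, 9).
With w = (7, 10, -1) − (7, 0, -10) = (0, 10, 9), w · n = 101.
Distance = |w · n| / |n| = |101| / √94 ≈ 10.4174.

10.4174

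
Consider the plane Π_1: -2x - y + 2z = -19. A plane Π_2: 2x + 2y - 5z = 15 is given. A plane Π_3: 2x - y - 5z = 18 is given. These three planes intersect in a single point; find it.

(11, -1, 1)

Solving the 3×3 linear system -2x - y + 2z = -19, 2x + 2y - 5z = 15, 2x - y - 5z = 18 (e.g. by elimination or Cramer's rule, determinant = 18) gives (11, -1, 1).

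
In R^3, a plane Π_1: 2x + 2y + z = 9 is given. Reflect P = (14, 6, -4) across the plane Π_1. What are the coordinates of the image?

λ = (n·P − d)/|n|² = (36 − 9)/9 = 3.
Reflection = P − 2λn = (14, 6, -4) − 6·(2, 2, 1) = (2, -6, -10).

(2, -6, -10)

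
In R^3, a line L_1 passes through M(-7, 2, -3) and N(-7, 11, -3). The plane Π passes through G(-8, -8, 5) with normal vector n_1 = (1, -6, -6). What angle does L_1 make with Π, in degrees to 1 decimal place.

44.6

A direction vector for L_1 is N − M = (0, 9, 0).
Π: n_1·r = n_1·G gives x - 6y - 6z = 10.
sin θ = |n·v| / (|n||v|) = |-54| / (√73 · √81) = 0.70225.
θ ≈ 44.6°.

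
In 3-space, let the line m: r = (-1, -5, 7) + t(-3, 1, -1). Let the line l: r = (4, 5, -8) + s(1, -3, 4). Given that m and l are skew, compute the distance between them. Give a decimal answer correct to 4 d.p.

0.3666

Common perpendicular direction n = (-3, 1, -1) × (1, -3, 4) = (1, 11, 8).
With w = (4, 5, -8) − (-1, -5, 7) = (5, 10, -15), w · n = -5.
Distance = |w · n| / |n| = |-5| / √186 ≈ 0.3666.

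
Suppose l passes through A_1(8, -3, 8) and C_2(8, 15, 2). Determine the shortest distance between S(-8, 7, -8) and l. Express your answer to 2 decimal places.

20.01

A direction vector for l is C_2 − A_1 = (0, 18, -6).
Taking (8, -3, 8) on l with direction v = (0, 18, -6): w = S − (8, -3, 8) = (-16, 10, -16), and w × v = (228, -96, -288).
Distance = |w × v| / |v| = √144144 / √360 ≈ 20.01.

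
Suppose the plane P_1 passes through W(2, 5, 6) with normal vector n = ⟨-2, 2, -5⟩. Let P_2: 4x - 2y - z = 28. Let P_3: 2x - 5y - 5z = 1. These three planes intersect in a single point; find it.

(8, 1, 2)

P_1: n·r = n·W gives -2x + 2y - 5z = -24.
Solving the 3×3 linear system -2x + 2y - 5z = -24, 4x - 2y - z = 28, 2x - 5y - 5z = 1 (e.g. by elimination or Cramer's rule, determinant = 106) gives (8, 1, 2).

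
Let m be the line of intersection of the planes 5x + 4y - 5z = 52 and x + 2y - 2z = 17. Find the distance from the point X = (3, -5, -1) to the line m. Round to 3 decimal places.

Direction of m: (5, 4, -5) × (1, 2, -2) = (2, 5, 6).
A point on m: solving the two plane equations with x = 5 gives (5, 3, -3).
Taking (5, 3, -3) on m with direction v = (2, 5, 6): w = X − (5, 3, -3) = (-2, -8, 2), and w × v = (-58, 16, 6).
Distance = |w × v| / |v| = √3656 / √65 ≈ 7.500.

7.500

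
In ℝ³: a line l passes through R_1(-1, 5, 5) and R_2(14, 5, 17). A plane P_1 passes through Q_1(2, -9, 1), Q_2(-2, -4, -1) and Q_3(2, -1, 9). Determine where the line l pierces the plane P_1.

(-6, 5, 1)

A direction vector for l is R_2 − R_1 = (15, 0, 12).
Q_1Q_2 = (-4, 5, -2), Q_1Q_3 = (0, 8, 8); a normal to P_1 is Q_1Q_2 × Q_1Q_3 = (56, 32, -32).
Using Q_1: P_1 has equation 56x + 32y - 32z = -208.
Substitute r = (-1, 5, 5) + t(15, 0, 12) into the plane: -56 + 456t = -208, so t = -1/3.
Intersection: (-1, 5, 5) + (-1/3)·(15, 0, 12) = (-6, 5, 1).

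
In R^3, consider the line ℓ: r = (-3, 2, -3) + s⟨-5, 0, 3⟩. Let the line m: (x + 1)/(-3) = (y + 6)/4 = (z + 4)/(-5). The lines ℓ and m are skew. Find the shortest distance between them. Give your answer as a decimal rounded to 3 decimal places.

m has direction (-3, 4, -5) through (-1, -6, -4).
Common perpendicular direction n = (-5, 0, 3) × (-3, 4, -5) = (-12, -34, -20).
With w = (-1, -6, -4) − (-3, 2, -3) = (2, -8, -1), w · n = 268.
Distance = |w · n| / |n| = |268| / √1700 ≈ 6.500.

6.500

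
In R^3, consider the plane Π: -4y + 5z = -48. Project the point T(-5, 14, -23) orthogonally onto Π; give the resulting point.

Foot = T − λn with λ = (n·T − d)/|n|² = (-171 − (-48))/41 = -3.
Foot = (-5, 14, -23) − (-3)·(0, -4, 5) = (-5, 2, -8).

(-5, 2, -8)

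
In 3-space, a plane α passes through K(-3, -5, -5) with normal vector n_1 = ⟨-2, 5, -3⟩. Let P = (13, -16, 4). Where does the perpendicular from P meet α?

(7, -1, -5)

α: n_1·r = n_1·K gives -2x + 5y - 3z = -4.
Foot = P − λn with λ = (n·P − d)/|n|² = (-118 − (-4))/38 = -3.
Foot = (13, -16, 4) − (-3)·(-2, 5, -3) = (7, -1, -5).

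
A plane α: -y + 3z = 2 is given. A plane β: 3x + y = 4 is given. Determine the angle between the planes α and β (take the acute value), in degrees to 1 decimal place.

84.3

cos θ = |n₁·n₂| / (|n₁||n₂|) = |-1| / (√10 · √10).
θ = arccos(0.10000) ≈ 84.3°.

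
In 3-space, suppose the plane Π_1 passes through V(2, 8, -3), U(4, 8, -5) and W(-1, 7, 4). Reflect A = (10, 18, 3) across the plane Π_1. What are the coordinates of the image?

VU = (2, 0, -2), VW = (-3, -1, 7); a normal to Π_1 is VU × VW = (-2, -8, -2).
Using V: Π_1 has equation -2x - 8y - 2z = -62.
λ = (n·A − d)/|n|² = (-170 − (-62))/72 = -3/2.
Reflection = A − 2λn = (10, 18, 3) − (-3)·(-2, -8, -2) = (4, -6, -3).

(4, -6, -3)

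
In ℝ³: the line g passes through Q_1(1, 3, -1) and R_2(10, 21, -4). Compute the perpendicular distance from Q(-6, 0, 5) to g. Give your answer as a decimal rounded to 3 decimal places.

A direction vector for g is R_2 − Q_1 = (9, 18, -3).
Taking (1, 3, -1) on g with direction v = (9, 18, -3): w = Q − (1, 3, -1) = (-7, -3, 6), and w × v = (-99, 33, -99).
Distance = |w × v| / |v| = √20691 / √414 ≈ 7.070.

7.070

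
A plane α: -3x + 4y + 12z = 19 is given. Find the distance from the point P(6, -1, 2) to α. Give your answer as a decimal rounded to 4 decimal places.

1.3077

n·P − d = (-3)·(6) + (4)·(-1) + (12)·(2) − 19 = -17; |n| = √169.
Distance = |-17| / √169 = 17/√169 ≈ 1.3077.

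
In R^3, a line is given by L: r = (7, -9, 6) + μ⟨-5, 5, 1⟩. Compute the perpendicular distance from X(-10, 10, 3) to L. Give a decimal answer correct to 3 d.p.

Taking (7, -9, 6) on L with direction v = (-5, 5, 1): w = X − (7, -9, 6) = (-17, 19, -3), and w × v = (34, 32, 10).
Distance = |w × v| / |v| = √2280 / √51 ≈ 6.686.

6.686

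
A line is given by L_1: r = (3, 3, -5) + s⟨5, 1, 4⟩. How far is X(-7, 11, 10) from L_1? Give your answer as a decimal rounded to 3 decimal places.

19.527

Taking (3, 3, -5) on L_1 with direction v = (5, 1, 4): w = X − (3, 3, -5) = (-10, 8, 15), and w × v = (17, 115, -50).
Distance = |w × v| / |v| = √16014 / √42 ≈ 19.527.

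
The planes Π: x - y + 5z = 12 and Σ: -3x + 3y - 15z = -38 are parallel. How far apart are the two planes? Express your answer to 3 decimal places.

0.128

Rescale Σ by 1/(-3): x - y + 5z = 38/3. Then distance = |12 − (38/3)| / √27 ≈ 0.128.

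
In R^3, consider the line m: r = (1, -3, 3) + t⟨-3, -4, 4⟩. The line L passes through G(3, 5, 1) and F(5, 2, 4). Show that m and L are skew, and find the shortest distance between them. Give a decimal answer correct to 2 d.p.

A direction vector for L is F − G = (2, -3, 3).
Common perpendicular direction n = (-3, -4, 4) × (2, -3, 3) = (0, 17, 17).
With w = (3, 5, 1) − (1, -3, 3) = (2, 8, -2), w · n = 102.
Since n ≠ 0 the lines are not parallel, and w · n = 102 ≠ 0 so they do not intersect; hence they are skew.
Distance = |w · n| / |n| = |102| / √578 ≈ 4.24.

4.24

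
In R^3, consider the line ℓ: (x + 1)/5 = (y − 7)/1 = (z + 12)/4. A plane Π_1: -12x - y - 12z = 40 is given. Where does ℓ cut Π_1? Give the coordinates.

(4, 8, -8)

ℓ has direction (5, 1, 4) through (-1, 7, -12).
Substitute r = (-1, 7, -12) + t(5, 1, 4) into the plane: 149 + (-109)t = 40, so t = 1.
Intersection: (-1, 7, -12) + 1·(5, 1, 4) = (4, 8, -8).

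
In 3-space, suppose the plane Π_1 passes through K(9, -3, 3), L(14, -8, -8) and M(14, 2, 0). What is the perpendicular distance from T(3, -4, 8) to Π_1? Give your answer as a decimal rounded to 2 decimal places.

1.37

KL = (5, -5, -11), KM = (5, 5, -3); a normal to Π_1 is KL × KM = (70, -40, 50).
Using K: Π_1 has equation 70x - 40y + 50z = 900.
n·T − d = (70)·(3) + (-40)·(-4) + (50)·(8) − 900 = -130; |n| = √9000.
Distance = |-130| / √9000 = 130/√9000 ≈ 1.37.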